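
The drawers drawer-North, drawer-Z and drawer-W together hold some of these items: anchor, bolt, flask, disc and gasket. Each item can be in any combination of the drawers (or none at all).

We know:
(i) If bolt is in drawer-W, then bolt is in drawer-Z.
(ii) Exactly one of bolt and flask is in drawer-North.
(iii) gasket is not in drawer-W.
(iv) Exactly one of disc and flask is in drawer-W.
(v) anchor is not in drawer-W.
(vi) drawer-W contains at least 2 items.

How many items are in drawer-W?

From (iii): gasket ∉ drawer-W.
From (v): anchor ∉ drawer-W.
Suppose bolt ∉ drawer-Z: no assignment then satisfies all the clues, so bolt ∈ drawer-Z.

2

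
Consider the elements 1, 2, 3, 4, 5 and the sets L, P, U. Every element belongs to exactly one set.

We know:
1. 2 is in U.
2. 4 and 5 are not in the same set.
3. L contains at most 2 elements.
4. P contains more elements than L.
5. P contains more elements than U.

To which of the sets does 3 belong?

3: P

From (1): 2 ∈ U.
Suppose 3 ∈ L: no assignment then satisfies all the clues, so 3 ∉ L.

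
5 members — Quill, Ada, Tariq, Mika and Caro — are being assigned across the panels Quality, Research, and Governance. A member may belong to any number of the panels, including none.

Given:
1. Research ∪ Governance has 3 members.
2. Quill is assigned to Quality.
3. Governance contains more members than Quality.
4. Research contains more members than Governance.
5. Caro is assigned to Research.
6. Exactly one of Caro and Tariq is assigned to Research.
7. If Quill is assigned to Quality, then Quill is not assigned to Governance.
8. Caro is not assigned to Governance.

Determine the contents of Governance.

Governance = {Ada, Mika}

From (2): Quill ∈ Quality.
From (5): Caro ∈ Research.
From (8): Caro ∉ Governance.
(6) (exactly one): Tariq ∉ Research.
(7): Quill ∉ Governance.
Suppose Ada ∉ Governance: no assignment then satisfies all the clues, so Ada ∈ Governance.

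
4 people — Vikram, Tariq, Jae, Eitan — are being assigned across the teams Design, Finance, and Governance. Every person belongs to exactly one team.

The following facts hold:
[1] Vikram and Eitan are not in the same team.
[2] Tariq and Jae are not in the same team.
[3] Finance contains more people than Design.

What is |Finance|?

2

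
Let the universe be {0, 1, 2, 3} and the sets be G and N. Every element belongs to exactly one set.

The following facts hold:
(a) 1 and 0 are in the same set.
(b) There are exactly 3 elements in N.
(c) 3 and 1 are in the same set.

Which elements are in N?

N = {0, 1, 3}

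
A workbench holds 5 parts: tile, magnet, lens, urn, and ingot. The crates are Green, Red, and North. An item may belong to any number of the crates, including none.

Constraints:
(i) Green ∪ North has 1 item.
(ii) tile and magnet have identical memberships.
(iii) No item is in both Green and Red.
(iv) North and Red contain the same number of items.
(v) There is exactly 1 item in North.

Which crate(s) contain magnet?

magnet: none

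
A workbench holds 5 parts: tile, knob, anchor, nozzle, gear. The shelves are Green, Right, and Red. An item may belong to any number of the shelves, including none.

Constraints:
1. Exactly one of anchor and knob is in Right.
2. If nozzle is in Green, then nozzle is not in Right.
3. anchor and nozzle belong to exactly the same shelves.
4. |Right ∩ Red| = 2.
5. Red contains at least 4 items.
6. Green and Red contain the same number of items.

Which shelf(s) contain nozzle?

nozzle: Green, Red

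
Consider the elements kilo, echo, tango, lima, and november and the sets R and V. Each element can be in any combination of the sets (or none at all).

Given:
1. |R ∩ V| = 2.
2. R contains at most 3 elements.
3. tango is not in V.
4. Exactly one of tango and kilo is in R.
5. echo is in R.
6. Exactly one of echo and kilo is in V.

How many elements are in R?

3

From (3): tango ∉ V.
From (5): echo ∈ R.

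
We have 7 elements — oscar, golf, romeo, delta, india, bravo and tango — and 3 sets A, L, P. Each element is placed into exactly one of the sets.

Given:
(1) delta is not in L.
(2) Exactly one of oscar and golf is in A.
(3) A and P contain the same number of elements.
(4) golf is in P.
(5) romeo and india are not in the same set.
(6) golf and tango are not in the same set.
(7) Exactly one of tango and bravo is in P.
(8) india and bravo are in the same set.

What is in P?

From (1): delta ∉ L.
From (4): golf ∈ P.
(2) (exactly one): oscar ∈ A.
(6): tango ∉ P.
(7) (exactly one): bravo ∈ P.
(8): india matches bravo: india ∉ A.
(8): india matches bravo: india ∉ L.
(8): india matches bravo: india ∈ P.
(5): romeo ∉ P.
Suppose delta ∈ P: no assignment then satisfies all the clues, so delta ∉ P.

P = {bravo, golf, india}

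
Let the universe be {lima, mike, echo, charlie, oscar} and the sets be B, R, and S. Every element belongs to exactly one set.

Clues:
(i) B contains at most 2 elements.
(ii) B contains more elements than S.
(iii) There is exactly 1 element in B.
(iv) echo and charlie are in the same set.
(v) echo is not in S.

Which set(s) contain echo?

echo: R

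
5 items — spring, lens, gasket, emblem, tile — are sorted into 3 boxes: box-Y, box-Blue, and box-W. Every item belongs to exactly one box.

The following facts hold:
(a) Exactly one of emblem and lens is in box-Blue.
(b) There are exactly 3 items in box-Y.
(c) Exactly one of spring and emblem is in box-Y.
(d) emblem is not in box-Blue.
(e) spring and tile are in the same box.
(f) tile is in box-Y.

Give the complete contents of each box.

From (d): emblem ∉ box-Blue.
From (f): tile ∈ box-Y.
(a) (exactly one): lens ∈ box-Blue.
(e): spring matches tile: spring ∈ box-Y.
(c) (exactly one): emblem ∉ box-Y.
Only one box left: emblem ∈ box-W.
(b): only 3 candidates remain for box-Y, so all are in.

box-Y = {gasket, spring, tile}; box-Blue = {lens}; box-W = {emblem}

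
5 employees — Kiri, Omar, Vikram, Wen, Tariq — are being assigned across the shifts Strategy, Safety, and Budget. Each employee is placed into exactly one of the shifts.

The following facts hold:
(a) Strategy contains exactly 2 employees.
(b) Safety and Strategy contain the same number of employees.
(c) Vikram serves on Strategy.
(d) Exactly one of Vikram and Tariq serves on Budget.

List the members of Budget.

Budget = {Tariq}

From (c): Vikram ∈ Strategy.
(d) (exactly one): Tariq ∈ Budget.
Suppose Kiri ∈ Budget: no assignment then satisfies all the clues, so Kiri ∉ Budget.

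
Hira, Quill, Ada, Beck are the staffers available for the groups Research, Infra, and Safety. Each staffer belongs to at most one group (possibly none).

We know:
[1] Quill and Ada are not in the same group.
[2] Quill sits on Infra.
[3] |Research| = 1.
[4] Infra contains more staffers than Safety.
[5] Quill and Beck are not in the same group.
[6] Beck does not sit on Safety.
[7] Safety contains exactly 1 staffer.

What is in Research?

Research = {Beck}

From (2): Quill ∈ Infra.
From (6): Beck ∉ Safety.
(1): Ada ∉ Infra.
(5): Beck ∉ Infra.
Suppose Hira ∈ Research: no assignment then satisfies all the clues, so Hira ∉ Research.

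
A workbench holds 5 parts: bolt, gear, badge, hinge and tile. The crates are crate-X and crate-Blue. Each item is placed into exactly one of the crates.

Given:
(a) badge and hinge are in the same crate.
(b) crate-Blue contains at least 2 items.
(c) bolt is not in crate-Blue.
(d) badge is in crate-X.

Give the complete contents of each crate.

crate-X = {badge, bolt, hinge}; crate-Blue = {gear, tile}

From (c): bolt ∉ crate-Blue.
From (d): badge ∈ crate-X.
(a): hinge matches badge: hinge ∈ crate-X.
(b): only 2 candidates remain for crate-Blue, so all are in.
Only one crate left: bolt ∈ crate-X.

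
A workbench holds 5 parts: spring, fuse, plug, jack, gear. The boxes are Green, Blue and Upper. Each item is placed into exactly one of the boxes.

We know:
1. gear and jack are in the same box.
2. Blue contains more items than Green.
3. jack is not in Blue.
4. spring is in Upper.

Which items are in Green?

Green = {}

From (3): jack ∉ Blue.
From (4): spring ∈ Upper.
(1): gear matches jack: gear ∉ Blue.
Suppose fuse ∈ Green: no assignment then satisfies all the clues, so fuse ∉ Green.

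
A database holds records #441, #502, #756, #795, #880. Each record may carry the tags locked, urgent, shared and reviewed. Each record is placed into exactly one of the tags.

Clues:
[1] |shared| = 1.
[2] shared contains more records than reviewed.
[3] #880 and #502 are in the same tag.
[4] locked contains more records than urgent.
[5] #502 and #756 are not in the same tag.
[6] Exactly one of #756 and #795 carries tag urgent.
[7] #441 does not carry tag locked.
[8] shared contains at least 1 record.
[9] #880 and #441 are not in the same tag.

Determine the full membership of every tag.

locked = {#502, #795, #880}; urgent = {#756}; shared = {#441}; reviewed = {}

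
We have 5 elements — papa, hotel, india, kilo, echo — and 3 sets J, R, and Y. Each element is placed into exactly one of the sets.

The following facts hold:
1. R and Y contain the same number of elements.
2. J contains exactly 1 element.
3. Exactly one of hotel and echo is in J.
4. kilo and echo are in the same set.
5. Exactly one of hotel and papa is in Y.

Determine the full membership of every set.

J = {hotel}; R = {echo, kilo}; Y = {india, papa}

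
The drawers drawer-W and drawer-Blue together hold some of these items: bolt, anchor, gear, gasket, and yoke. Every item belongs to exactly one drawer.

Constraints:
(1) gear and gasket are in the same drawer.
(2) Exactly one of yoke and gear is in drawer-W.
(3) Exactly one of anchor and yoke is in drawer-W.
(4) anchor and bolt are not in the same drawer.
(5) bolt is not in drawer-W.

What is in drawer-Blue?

drawer-Blue = {bolt, yoke}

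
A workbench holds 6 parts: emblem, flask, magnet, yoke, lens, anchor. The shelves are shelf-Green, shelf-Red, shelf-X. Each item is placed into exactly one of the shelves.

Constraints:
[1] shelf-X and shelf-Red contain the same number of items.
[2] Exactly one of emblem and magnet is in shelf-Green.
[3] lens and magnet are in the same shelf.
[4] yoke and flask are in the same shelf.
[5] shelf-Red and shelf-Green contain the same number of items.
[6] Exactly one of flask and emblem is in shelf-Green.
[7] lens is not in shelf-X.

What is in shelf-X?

shelf-X = {flask, yoke}

From (7): lens ∉ shelf-X.
(3): magnet matches lens: magnet ∉ shelf-X.
Suppose emblem ∈ shelf-X: no assignment then satisfies all the clues, so emblem ∉ shelf-X.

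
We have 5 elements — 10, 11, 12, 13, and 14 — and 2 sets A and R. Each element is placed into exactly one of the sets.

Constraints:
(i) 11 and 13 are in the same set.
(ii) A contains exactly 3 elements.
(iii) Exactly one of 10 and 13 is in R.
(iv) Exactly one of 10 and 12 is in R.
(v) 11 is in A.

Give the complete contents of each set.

A = {11, 12, 13}; R = {10, 14}

From (v): 11 ∈ A.
(i): 13 matches 11: 13 ∈ A.
(iii) (exactly one): 10 ∈ R.
(iv) (exactly one): 12 ∉ R.
Only one set left: 12 ∈ A.
(ii): A already has 3, so the rest are out.
Only one set left: 14 ∈ R.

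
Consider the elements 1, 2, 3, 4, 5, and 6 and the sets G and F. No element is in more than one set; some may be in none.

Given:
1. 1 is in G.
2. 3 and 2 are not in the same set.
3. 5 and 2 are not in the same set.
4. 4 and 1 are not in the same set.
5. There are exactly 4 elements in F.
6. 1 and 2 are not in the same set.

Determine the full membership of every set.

G = {1}; F = {3, 4, 5, 6}

From (1): 1 ∈ G.
(4): 4 ∉ G.
(6): 2 ∉ G.
Suppose 2 ∈ F: no assignment then satisfies all the clues, so 2 ∉ F.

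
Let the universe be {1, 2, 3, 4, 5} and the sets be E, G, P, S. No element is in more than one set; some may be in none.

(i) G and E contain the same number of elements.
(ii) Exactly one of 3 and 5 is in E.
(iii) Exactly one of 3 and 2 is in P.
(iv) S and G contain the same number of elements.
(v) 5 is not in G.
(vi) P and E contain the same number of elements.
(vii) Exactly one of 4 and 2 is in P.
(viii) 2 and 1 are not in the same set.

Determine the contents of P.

From (v): 5 ∉ G.
Suppose 1 ∈ P: no assignment then satisfies all the clues, so 1 ∉ P.

P = {2}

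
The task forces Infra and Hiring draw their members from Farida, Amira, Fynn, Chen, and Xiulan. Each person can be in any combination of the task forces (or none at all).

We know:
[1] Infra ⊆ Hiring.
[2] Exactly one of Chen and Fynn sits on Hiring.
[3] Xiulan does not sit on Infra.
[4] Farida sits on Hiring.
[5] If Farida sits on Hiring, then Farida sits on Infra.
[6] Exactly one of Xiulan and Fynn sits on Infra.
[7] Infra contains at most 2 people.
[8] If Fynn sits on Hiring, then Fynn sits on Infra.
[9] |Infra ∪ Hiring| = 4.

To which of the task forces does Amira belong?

From (3): Xiulan ∉ Infra.
From (4): Farida ∈ Hiring.
(5): Farida ∈ Infra.
(6) (exactly one): Fynn ∈ Infra.
(7): Infra already has 2, so the rest are out.
(1) with Fynn ∈ Infra: Fynn ∈ Hiring.
(2) (exactly one): Chen ∉ Hiring.
Suppose Amira ∉ Hiring: no assignment then satisfies all the clues, so Amira ∈ Hiring.

Amira: Hiring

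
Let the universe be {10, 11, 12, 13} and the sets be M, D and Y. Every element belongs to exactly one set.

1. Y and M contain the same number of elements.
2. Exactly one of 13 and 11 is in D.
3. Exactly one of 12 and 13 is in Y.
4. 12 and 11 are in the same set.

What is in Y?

Y = {13}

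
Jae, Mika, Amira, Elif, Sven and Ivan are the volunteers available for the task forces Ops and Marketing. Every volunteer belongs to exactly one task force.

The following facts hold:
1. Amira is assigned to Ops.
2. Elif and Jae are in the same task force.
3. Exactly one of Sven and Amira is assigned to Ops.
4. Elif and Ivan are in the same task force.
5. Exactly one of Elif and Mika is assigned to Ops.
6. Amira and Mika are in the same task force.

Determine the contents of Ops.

Ops = {Amira, Mika}

From (1): Amira ∈ Ops.
(3) (exactly one): Sven ∉ Ops.
(6): Mika matches Amira: Mika ∈ Ops.
Only one task force left: Sven ∈ Marketing.
(5) (exactly one): Elif ∉ Ops.
Only one task force left: Elif ∈ Marketing.
(2): Jae matches Elif: Jae ∉ Ops.
(2): Jae matches Elif: Jae ∈ Marketing.
(4): Ivan matches Elif: Ivan ∉ Ops.
(4): Ivan matches Elif: Ivan ∈ Marketing.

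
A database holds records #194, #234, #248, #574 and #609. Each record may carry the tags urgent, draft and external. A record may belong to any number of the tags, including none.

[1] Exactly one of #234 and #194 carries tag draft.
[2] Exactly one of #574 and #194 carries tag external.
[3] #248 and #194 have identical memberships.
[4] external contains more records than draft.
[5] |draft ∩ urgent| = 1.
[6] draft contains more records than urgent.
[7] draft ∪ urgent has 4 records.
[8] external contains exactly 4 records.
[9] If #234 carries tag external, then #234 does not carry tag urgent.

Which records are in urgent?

urgent = {#574, #609}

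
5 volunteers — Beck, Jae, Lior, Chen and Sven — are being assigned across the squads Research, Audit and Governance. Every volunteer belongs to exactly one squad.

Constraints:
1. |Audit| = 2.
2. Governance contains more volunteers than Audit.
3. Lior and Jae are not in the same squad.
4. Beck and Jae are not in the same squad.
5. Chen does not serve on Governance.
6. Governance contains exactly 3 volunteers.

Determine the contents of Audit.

Audit = {Chen, Jae}

From (5): Chen ∉ Governance.
Suppose Beck ∈ Audit: no assignment then satisfies all the clues, so Beck ∉ Audit.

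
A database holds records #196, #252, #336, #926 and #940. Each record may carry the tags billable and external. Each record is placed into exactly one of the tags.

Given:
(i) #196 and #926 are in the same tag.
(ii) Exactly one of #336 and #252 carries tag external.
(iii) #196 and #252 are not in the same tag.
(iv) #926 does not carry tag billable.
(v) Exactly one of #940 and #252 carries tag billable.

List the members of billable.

billable = {#252}

From (iv): #926 ∉ billable.
(i): #196 matches #926: #196 ∉ billable.
Only one tag left: #196 ∈ external.
Only one tag left: #926 ∈ external.
(iii): #252 ∉ external.
Only one tag left: #252 ∈ billable.
(ii) (exactly one): #336 ∈ external.
(v) (exactly one): #940 ∉ billable.
Only one tag left: #940 ∈ external.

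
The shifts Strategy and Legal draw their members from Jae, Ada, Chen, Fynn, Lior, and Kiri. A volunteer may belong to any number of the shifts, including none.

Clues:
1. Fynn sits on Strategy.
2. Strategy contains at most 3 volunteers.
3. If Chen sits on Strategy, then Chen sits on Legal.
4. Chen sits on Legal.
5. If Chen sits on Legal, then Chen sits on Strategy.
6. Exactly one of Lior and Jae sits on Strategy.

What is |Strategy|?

3

From (1): Fynn ∈ Strategy.
From (4): Chen ∈ Legal.
(5): Chen ∈ Strategy.
Suppose Ada ∈ Strategy: no assignment then satisfies all the clues, so Ada ∉ Strategy.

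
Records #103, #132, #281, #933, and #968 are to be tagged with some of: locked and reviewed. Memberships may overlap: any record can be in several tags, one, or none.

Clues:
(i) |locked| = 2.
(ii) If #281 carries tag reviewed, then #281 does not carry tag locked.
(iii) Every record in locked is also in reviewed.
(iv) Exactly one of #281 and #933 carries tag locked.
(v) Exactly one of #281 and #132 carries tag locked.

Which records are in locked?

locked = {#132, #933}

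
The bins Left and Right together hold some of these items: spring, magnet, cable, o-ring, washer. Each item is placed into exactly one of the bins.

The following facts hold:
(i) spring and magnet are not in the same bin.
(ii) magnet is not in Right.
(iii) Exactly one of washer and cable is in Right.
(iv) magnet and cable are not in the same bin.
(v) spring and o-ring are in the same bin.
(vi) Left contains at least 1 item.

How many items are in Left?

From (ii): magnet ∉ Right.
Only one bin left: magnet ∈ Left.
(i): spring ∉ Left.
(iv): cable ∉ Left.
(v): o-ring matches spring: o-ring ∉ Left.
Only one bin left: spring ∈ Right.
Only one bin left: cable ∈ Right.
Only one bin left: o-ring ∈ Right.
(iii) (exactly one): washer ∉ Right.
Only one bin left: washer ∈ Left.

2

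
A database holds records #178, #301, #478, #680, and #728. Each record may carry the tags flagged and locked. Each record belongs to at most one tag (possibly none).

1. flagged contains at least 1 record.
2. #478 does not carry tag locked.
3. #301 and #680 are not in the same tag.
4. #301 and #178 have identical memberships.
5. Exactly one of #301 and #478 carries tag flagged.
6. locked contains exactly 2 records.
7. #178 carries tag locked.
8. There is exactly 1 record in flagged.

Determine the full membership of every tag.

flagged = {#478}; locked = {#178, #301}

From (2): #478 ∉ locked.
From (7): #178 ∈ locked.
(4): #301 matches #178: #301 ∉ flagged.
(4): #301 matches #178: #301 ∈ locked.
(5) (exactly one): #478 ∈ flagged.
(6): locked already has 2, so the rest are out.
(8): flagged already has 1, so the rest are out.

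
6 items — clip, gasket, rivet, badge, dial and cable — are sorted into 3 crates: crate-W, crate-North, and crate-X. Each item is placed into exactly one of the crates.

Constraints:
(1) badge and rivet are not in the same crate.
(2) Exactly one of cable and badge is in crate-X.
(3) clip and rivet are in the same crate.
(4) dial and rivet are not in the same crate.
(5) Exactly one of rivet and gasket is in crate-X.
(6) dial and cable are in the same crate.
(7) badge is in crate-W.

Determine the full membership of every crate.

From (7): badge ∈ crate-W.
(1): rivet ∉ crate-W.
(2) (exactly one): cable ∈ crate-X.
(3): clip matches rivet: clip ∉ crate-W.
(6): dial matches cable: dial ∉ crate-W.
(6): dial matches cable: dial ∉ crate-North.
(6): dial matches cable: dial ∈ crate-X.
(4): rivet ∉ crate-X.
(5) (exactly one): gasket ∈ crate-X.
Only one crate left: rivet ∈ crate-North.
(3): clip matches rivet: clip ∈ crate-North.

crate-W = {badge}; crate-North = {clip, rivet}; crate-X = {cable, dial, gasket}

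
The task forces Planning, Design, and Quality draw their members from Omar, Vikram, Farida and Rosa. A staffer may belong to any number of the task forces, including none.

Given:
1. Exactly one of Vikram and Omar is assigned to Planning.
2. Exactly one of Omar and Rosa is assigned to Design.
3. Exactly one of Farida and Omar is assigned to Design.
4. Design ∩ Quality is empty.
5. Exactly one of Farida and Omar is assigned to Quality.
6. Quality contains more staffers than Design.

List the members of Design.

Design = {Omar}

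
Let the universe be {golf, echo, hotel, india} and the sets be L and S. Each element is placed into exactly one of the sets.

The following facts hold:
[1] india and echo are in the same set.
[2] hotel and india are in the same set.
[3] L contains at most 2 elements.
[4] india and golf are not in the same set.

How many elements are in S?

3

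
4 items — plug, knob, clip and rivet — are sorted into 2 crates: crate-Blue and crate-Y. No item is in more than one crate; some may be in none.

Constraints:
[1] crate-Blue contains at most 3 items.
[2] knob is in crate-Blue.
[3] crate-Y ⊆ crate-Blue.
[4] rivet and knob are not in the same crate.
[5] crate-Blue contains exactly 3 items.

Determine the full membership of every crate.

crate-Blue = {clip, knob, plug}; crate-Y = {}

From (2): knob ∈ crate-Blue.
(4): rivet ∉ crate-Blue.
(5): only 3 candidates remain for crate-Blue, so all are in.
(3) contrapositive: rivet ∉ crate-Y.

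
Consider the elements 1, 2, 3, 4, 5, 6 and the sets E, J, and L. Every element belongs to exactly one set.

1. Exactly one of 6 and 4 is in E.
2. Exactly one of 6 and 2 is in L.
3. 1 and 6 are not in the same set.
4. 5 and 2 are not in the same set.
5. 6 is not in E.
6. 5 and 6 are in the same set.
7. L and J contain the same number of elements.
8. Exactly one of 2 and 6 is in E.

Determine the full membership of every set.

E = {2, 4}; J = {1, 3}; L = {5, 6}

From (5): 6 ∉ E.
(1) (exactly one): 4 ∈ E.
(6): 5 matches 6: 5 ∉ E.
(8) (exactly one): 2 ∈ E.
(2) (exactly one): 6 ∈ L.
(3): 1 ∉ L.
(6): 5 matches 6: 5 ∉ J.
(6): 5 matches 6: 5 ∈ L.
Suppose 1 ∈ E: no assignment then satisfies all the clues, so 1 ∉ E.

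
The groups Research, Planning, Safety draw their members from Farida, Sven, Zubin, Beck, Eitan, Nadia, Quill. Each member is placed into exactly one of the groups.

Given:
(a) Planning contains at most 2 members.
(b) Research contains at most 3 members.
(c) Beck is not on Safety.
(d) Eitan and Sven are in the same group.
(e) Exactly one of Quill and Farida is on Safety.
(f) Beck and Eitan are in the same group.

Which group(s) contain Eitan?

From (c): Beck ∉ Safety.
(f): Eitan matches Beck: Eitan ∉ Safety.
(d): Sven matches Eitan: Sven ∉ Safety.
Suppose Eitan ∉ Research: no assignment then satisfies all the clues, so Eitan ∈ Research.

Eitan: Research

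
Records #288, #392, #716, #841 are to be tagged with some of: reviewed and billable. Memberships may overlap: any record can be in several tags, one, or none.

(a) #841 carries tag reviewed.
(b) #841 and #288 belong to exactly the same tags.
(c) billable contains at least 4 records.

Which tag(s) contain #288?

#288: billable, reviewed

From (a): #841 ∈ reviewed.
(b): #288 matches #841: #288 ∈ reviewed.
(c): only 4 candidates remain for billable, so all are in.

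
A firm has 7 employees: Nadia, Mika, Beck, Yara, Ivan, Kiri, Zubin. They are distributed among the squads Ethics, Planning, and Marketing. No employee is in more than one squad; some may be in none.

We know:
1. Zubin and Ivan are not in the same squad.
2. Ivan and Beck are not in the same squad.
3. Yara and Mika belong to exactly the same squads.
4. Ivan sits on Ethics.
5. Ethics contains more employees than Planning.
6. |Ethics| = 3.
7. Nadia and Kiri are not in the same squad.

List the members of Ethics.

Ethics = {Ivan, Mika, Yara}

From (4): Ivan ∈ Ethics.
(1): Zubin ∉ Ethics.
(2): Beck ∉ Ethics.
Suppose Nadia ∈ Ethics: no assignment then satisfies all the clues, so Nadia ∉ Ethics.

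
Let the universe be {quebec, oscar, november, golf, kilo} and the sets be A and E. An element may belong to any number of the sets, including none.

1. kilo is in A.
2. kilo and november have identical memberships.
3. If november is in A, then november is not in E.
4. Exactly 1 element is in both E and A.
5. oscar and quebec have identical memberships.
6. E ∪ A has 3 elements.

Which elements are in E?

E = {golf}

From (1): kilo ∈ A.
(2): november matches kilo: november ∈ A.
(3): november ∉ E.
(2): kilo matches november: kilo ∉ E.
Suppose quebec ∈ E: no assignment then satisfies all the clues, so quebec ∉ E.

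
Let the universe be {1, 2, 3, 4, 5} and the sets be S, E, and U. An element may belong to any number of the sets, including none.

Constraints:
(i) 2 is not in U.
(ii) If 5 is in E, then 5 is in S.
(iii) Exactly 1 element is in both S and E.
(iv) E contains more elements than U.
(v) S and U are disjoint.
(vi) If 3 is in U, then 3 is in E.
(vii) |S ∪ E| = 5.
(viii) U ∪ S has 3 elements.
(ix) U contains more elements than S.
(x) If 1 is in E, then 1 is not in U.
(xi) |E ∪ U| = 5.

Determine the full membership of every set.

S = {5}; E = {1, 2, 3, 4, 5}; U = {3, 4}

From (i): 2 ∉ U.
Suppose 1 ∈ S: no assignment then satisfies all the clues, so 1 ∉ S.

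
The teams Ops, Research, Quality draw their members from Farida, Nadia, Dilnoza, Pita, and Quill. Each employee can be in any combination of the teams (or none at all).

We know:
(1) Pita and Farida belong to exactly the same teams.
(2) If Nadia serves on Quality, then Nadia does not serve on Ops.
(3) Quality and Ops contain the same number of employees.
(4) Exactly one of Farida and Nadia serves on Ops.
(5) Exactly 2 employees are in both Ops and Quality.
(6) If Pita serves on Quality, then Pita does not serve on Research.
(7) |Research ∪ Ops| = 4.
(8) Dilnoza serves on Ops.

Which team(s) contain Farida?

Farida: Ops, Quality

From (8): Dilnoza ∈ Ops.
Suppose Farida ∉ Ops: no assignment then satisfies all the clues, so Farida ∈ Ops.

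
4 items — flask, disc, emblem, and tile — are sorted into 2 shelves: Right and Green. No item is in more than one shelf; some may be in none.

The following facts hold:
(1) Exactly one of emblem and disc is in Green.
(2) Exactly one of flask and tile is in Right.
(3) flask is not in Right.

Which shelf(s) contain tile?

tile: Right

From (3): flask ∉ Right.
(2) (exactly one): tile ∈ Right.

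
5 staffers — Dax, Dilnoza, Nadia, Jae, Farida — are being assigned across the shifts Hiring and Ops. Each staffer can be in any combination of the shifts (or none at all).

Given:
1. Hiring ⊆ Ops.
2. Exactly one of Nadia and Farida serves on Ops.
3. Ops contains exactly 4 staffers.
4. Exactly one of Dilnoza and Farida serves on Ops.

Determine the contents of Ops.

Ops = {Dax, Dilnoza, Jae, Nadia}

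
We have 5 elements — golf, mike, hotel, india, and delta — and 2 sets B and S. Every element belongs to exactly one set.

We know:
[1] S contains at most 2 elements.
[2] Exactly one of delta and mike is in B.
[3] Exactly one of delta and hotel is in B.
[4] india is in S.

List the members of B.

B = {golf, hotel, mike}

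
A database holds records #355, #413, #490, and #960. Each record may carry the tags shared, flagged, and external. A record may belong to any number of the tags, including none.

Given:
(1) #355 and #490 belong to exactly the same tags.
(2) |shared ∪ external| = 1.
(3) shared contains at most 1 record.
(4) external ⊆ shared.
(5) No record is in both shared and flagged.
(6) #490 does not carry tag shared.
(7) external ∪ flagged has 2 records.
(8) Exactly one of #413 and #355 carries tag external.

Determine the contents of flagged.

flagged = {#960}

From (6): #490 ∉ shared.
(1): #355 matches #490: #355 ∉ shared.
(4) contrapositive: #355 ∉ external.
(4) contrapositive: #490 ∉ external.
(8) (exactly one): #413 ∈ external.
(4) with #413 ∈ external: #413 ∈ shared.
(5) (disjoint): #413 ∉ flagged.
(3): shared already has 1, so the rest are out.
(4) contrapositive: #960 ∉ external.
Suppose #355 ∈ flagged: no assignment then satisfies all the clues, so #355 ∉ flagged.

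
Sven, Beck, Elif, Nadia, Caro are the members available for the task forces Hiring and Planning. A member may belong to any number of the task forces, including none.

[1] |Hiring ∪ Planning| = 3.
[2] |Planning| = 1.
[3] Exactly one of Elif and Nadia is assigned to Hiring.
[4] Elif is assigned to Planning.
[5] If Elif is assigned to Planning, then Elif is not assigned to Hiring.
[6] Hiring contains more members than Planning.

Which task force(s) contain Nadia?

Nadia: Hiring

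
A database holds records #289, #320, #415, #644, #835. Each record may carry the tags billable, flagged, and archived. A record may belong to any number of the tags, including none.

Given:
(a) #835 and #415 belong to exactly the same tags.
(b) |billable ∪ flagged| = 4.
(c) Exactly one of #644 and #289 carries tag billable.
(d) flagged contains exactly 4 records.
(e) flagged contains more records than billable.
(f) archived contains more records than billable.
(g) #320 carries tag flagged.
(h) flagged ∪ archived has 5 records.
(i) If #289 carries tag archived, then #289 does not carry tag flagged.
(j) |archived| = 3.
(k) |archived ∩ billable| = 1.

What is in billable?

billable = {#644}

From (g): #320 ∈ flagged.
Suppose #289 ∈ billable: no assignment then satisfies all the clues, so #289 ∉ billable.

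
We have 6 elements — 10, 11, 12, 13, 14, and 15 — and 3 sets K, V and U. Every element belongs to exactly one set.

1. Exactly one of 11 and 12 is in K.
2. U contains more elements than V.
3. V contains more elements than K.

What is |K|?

1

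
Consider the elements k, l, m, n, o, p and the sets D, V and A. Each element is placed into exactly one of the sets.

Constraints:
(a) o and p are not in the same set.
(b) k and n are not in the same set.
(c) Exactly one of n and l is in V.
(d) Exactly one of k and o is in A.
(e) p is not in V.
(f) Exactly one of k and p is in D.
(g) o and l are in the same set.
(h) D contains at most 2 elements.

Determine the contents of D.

D = {n, p}

From (e): p ∉ V.
Suppose k ∈ D: no assignment then satisfies all the clues, so k ∉ D.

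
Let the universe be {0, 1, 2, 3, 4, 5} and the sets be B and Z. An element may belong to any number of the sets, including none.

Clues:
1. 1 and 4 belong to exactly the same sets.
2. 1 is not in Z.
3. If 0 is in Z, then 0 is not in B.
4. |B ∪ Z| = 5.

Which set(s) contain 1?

From (2): 1 ∉ Z.
(1): 4 matches 1: 4 ∉ Z.
Suppose 1 ∉ B: no assignment then satisfies all the clues, so 1 ∈ B.

1: B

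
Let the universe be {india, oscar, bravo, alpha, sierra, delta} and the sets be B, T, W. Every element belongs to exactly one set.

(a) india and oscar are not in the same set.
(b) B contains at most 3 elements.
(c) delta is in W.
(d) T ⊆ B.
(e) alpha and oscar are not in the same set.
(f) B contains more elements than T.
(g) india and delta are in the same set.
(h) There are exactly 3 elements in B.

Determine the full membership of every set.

B = {bravo, oscar, sierra}; T = {}; W = {alpha, delta, india}

From (c): delta ∈ W.
(g): india matches delta: india ∉ B.
(g): india matches delta: india ∉ T.
(g): india matches delta: india ∈ W.
(a): oscar ∉ W.
Suppose oscar ∉ B: no assignment then satisfies all the clues, so oscar ∈ B.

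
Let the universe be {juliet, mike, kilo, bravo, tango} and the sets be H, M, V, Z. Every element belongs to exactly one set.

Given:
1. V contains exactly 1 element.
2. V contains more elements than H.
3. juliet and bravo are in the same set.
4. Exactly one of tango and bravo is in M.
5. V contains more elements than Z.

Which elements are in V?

V = {tango}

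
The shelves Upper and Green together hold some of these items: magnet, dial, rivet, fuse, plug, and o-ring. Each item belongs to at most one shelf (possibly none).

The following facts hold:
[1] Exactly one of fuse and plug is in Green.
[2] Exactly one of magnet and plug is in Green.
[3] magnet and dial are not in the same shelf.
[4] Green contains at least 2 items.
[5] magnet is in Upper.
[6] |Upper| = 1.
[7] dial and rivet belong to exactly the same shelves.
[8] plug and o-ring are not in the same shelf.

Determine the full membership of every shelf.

Upper = {magnet}; Green = {dial, plug, rivet}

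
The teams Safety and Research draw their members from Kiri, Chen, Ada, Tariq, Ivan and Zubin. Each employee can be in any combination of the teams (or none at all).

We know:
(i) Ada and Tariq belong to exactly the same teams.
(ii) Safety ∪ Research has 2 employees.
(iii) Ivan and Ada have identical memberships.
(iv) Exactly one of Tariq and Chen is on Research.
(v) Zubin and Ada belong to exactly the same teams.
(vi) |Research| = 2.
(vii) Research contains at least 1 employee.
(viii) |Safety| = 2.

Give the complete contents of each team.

Safety = {Chen, Kiri}; Research = {Chen, Kiri}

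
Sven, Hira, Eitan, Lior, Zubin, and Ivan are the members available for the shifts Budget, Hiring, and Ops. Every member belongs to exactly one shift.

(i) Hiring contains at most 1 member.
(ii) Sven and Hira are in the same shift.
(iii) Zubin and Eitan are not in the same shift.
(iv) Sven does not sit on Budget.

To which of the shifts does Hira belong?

Hira: Ops

From (iv): Sven ∉ Budget.
(ii): Hira matches Sven: Hira ∉ Budget.
Suppose Hira ∈ Hiring: no assignment then satisfies all the clues, so Hira ∉ Hiring.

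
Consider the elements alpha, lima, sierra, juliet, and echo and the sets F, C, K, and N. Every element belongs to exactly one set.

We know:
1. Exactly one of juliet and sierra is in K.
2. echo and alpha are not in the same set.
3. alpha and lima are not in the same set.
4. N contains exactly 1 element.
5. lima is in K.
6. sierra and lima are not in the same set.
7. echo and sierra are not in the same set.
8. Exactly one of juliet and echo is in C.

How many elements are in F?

From (5): lima ∈ K.
(3): alpha ∉ K.
(6): sierra ∉ K.
(1) (exactly one): juliet ∈ K.
(8) (exactly one): echo ∈ C.
(2): alpha ∉ C.
(7): sierra ∉ C.

1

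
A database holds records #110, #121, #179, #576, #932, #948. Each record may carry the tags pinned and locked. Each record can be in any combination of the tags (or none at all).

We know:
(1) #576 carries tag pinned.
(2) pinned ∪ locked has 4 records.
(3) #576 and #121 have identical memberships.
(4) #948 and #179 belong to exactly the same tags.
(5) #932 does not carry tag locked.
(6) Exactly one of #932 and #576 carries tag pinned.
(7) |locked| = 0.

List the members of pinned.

pinned = {#121, #179, #576, #948}

From (1): #576 ∈ pinned.
From (5): #932 ∉ locked.
(3): #121 matches #576: #121 ∈ pinned.
(6) (exactly one): #932 ∉ pinned.
(7): locked already has 0, so the rest are out.
Suppose #110 ∈ pinned: no assignment then satisfies all the clues, so #110 ∉ pinned.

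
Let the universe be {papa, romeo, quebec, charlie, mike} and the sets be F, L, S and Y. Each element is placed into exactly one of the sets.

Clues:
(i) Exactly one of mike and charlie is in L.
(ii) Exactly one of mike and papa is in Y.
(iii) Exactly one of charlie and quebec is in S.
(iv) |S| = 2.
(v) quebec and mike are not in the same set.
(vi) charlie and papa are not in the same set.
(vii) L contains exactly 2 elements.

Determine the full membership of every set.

F = {}; L = {charlie, romeo}; S = {papa, quebec}; Y = {mike}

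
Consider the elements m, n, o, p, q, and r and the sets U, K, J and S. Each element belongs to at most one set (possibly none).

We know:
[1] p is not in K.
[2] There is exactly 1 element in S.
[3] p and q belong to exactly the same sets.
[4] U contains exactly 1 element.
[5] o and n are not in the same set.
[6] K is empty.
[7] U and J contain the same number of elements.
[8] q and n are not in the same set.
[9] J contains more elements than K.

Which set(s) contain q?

From (1): p ∉ K.
(3): q matches p: q ∉ K.
(6): K already has 0, so the rest are out.
Suppose q ∈ U: no assignment then satisfies all the clues, so q ∉ U.

q: none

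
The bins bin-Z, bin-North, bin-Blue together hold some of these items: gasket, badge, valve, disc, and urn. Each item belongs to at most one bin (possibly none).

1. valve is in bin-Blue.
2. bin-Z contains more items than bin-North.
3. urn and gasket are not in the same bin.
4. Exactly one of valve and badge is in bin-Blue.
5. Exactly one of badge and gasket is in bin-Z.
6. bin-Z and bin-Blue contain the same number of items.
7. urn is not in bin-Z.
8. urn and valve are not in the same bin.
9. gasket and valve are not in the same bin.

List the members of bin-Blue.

From (1): valve ∈ bin-Blue.
From (7): urn ∉ bin-Z.
(4) (exactly one): badge ∉ bin-Blue.
(8): urn ∉ bin-Blue.
(9): gasket ∉ bin-Blue.
Suppose disc ∈ bin-Blue: no assignment then satisfies all the clues, so disc ∉ bin-Blue.

bin-Blue = {valve}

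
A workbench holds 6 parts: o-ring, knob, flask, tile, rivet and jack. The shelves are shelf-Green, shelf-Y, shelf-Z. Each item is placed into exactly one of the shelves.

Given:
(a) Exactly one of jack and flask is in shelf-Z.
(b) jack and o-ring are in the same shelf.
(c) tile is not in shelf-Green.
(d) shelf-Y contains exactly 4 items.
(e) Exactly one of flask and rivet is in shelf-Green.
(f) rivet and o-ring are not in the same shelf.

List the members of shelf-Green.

shelf-Green = {rivet}

From (c): tile ∉ shelf-Green.
Suppose o-ring ∈ shelf-Green: no assignment then satisfies all the clues, so o-ring ∉ shelf-Green.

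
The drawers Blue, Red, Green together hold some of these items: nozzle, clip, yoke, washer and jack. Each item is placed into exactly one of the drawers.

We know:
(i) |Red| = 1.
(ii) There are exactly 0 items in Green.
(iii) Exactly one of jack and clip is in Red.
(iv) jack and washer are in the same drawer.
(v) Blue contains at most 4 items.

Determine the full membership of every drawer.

Blue = {jack, nozzle, washer, yoke}; Red = {clip}; Green = {}

(ii): Green already has 0, so the rest are out.
Suppose nozzle ∉ Blue: no assignment then satisfies all the clues, so nozzle ∈ Blue.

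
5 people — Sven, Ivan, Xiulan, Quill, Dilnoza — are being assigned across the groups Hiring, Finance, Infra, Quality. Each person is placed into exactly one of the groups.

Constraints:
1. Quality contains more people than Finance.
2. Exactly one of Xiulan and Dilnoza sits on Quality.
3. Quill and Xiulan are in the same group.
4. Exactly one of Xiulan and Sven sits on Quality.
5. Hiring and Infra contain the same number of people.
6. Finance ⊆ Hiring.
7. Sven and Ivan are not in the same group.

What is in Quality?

Quality = {Ivan, Quill, Xiulan}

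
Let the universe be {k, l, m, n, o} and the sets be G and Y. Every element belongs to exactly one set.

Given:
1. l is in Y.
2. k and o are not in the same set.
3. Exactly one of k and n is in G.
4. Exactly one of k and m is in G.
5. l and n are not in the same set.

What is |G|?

3

From (1): l ∈ Y.
(5): n ∉ Y.
Only one set left: n ∈ G.
(3) (exactly one): k ∉ G.
(4) (exactly one): m ∈ G.
Only one set left: k ∈ Y.
(2): o ∉ Y.
Only one set left: o ∈ G.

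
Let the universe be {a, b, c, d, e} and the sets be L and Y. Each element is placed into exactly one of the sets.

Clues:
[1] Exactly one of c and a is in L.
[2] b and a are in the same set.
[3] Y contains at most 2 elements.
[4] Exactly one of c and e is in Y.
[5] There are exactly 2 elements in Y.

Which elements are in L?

L = {a, b, e}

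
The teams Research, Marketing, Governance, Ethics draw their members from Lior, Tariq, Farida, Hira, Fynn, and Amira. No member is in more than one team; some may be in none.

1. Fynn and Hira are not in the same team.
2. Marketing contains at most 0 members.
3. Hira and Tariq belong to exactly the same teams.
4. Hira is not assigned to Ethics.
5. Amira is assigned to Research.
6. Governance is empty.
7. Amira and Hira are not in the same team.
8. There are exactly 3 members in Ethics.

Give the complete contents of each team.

Research = {Amira}; Marketing = {}; Governance = {}; Ethics = {Farida, Fynn, Lior}

From (4): Hira ∉ Ethics.
From (5): Amira ∈ Research.
(2): Marketing already has 0, so the rest are out.
(3): Tariq matches Hira: Tariq ∉ Ethics.
(6): Governance already has 0, so the rest are out.
(7): Hira ∉ Research.
(8): only 3 candidates remain for Ethics, so all are in.
(3): Tariq matches Hira: Tariq ∉ Research.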